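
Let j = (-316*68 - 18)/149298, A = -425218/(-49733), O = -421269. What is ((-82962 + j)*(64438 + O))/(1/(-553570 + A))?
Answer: -60838295006542173141522632/3712518717 ≈ -1.6387e+16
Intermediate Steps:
A = 425218/49733 (A = -425218*(-1/49733) = 425218/49733 ≈ 8.5500)
j = -10753/74649 (j = (-21488 - 18)*(1/149298) = -21506*1/149298 = -10753/74649 ≈ -0.14405)
((-82962 + j)*(64438 + O))/(1/(-553570 + A)) = ((-82962 - 10753/74649)*(64438 - 421269))/(1/(-553570 + 425218/49733)) = (-6193041091/74649*(-356831))/(1/(-27530271592/49733)) = 2209869045542621/(74649*(-49733/27530271592)) = (2209869045542621/74649)*(-27530271592/49733) = -60838295006542173141522632/3712518717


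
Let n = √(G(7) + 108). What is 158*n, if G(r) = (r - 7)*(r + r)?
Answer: 948*√3 ≈ 1642.0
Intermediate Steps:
G(r) = 2*r*(-7 + r) (G(r) = (-7 + r)*(2*r) = 2*r*(-7 + r))
n = 6*√3 (n = √(2*7*(-7 + 7) + 108) = √(2*7*0 + 108) = √(0 + 108) = √108 = 6*√3 ≈ 10.392)
158*n = 158*(6*√3) = 948*√3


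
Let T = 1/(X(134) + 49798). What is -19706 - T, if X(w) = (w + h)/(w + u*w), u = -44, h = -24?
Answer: -2827180075879/143467983 ≈ -19706.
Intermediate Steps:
X(w) = -(-24 + w)/(43*w) (X(w) = (w - 24)/(w - 44*w) = (-24 + w)/((-43*w)) = (-24 + w)*(-1/(43*w)) = -(-24 + w)/(43*w))
T = 2881/143467983 (T = 1/((1/43)*(24 - 1*134)/134 + 49798) = 1/((1/43)*(1/134)*(24 - 134) + 49798) = 1/((1/43)*(1/134)*(-110) + 49798) = 1/(-55/2881 + 49798) = 1/(143467983/2881) = 2881/143467983 ≈ 2.0081e-5)
-19706 - T = -19706 - 1*2881/143467983 = -19706 - 2881/143467983 = -2827180075879/143467983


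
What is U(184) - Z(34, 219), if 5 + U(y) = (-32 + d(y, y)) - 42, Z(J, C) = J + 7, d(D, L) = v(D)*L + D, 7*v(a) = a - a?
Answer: 64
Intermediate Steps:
v(a) = 0 (v(a) = (a - a)/7 = (1/7)*0 = 0)
d(D, L) = D (d(D, L) = 0*L + D = 0 + D = D)
Z(J, C) = 7 + J
U(y) = -79 + y (U(y) = -5 + ((-32 + y) - 42) = -5 + (-74 + y) = -79 + y)
U(184) - Z(34, 219) = (-79 + 184) - (7 + 34) = 105 - 1*41 = 105 - 41 = 64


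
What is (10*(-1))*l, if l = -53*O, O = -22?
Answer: -11660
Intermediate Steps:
l = 1166 (l = -53*(-22) = 1166)
(10*(-1))*l = (10*(-1))*1166 = -10*1166 = -11660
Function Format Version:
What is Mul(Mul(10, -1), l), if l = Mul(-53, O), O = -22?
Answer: -11660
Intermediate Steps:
l = 1166 (l = Mul(-53, -22) = 1166)
Mul(Mul(10, -1), l) = Mul(Mul(10, -1), 1166) = Mul(-10, 1166) = -11660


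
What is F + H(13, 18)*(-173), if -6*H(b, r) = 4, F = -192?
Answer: -230/3 ≈ -76.667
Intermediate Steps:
H(b, r) = -⅔ (H(b, r) = -⅙*4 = -⅔)
F + H(13, 18)*(-173) = -192 - ⅔*(-173) = -192 + 346/3 = -230/3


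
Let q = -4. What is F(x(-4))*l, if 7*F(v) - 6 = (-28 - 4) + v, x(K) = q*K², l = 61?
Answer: -5490/7 ≈ -784.29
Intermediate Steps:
x(K) = -4*K²
F(v) = -26/7 + v/7 (F(v) = 6/7 + ((-28 - 4) + v)/7 = 6/7 + (-32 + v)/7 = 6/7 + (-32/7 + v/7) = -26/7 + v/7)
F(x(-4))*l = (-26/7 + (-4*(-4)²)/7)*61 = (-26/7 + (-4*16)/7)*61 = (-26/7 + (⅐)*(-64))*61 = (-26/7 - 64/7)*61 = -90/7*61 = -5490/7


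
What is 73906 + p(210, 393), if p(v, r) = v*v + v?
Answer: 118216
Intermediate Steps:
p(v, r) = v + v² (p(v, r) = v² + v = v + v²)
73906 + p(210, 393) = 73906 + 210*(1 + 210) = 73906 + 210*211 = 73906 + 44310 = 118216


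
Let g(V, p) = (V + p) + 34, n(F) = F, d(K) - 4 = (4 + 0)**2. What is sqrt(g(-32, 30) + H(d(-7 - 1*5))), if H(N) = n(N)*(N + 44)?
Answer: 4*sqrt(82) ≈ 36.222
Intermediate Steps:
d(K) = 20 (d(K) = 4 + (4 + 0)**2 = 4 + 4**2 = 4 + 16 = 20)
H(N) = N*(44 + N) (H(N) = N*(N + 44) = N*(44 + N))
g(V, p) = 34 + V + p
sqrt(g(-32, 30) + H(d(-7 - 1*5))) = sqrt((34 - 32 + 30) + 20*(44 + 20)) = sqrt(32 + 20*64) = sqrt(32 + 1280) = sqrt(1312) = 4*sqrt(82)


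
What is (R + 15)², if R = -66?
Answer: 2601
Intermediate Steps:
(R + 15)² = (-66 + 15)² = (-51)² = 2601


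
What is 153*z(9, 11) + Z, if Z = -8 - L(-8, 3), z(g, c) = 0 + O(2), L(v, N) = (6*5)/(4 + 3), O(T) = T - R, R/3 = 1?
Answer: -1157/7 ≈ -165.29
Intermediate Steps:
R = 3 (R = 3*1 = 3)
O(T) = -3 + T (O(T) = T - 1*3 = T - 3 = -3 + T)
L(v, N) = 30/7
z(g, c) = -1 (z(g, c) = 0 + (-3 + 2) = 0 - 1 = -1)
Z = -86/7 (Z = -8 - 1*30/7 = -8 - 30/7 = -86/7 ≈ -12.286)
153*z(9, 11) + Z = 153*(-1) - 86/7 = -153 - 86/7 = -1157/7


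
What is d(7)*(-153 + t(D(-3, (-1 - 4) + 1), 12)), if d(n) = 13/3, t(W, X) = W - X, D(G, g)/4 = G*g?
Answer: -507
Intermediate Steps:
D(G, g) = 4*G*g (D(G, g) = 4*(G*g) = 4*G*g)
d(n) = 13/3 (d(n) = 13*(1/3) = 13/3)
d(7)*(-153 + t(D(-3, (-1 - 4) + 1), 12)) = 13*(-153 + (4*(-3)*((-1 - 4) + 1) - 1*12))/3 = 13*(-153 + (4*(-3)*(-5 + 1) - 12))/3 = 13*(-153 + (4*(-3)*(-4) - 12))/3 = 13*(-153 + (48 - 12))/3 = 13*(-153 + 36)/3 = (13/3)*(-117) = -507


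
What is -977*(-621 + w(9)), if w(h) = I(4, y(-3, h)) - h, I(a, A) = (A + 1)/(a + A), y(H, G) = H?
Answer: 617464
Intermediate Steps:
I(a, A) = (1 + A)/(A + a)
w(h) = -2 - h (w(h) = (1 - 3)/(-3 + 4) - h = -2/1 - h = 1*(-2) - h = -2 - h)
-977*(-621 + w(9)) = -977*(-621 + (-2 - 1*9)) = -977*(-621 + (-2 - 9)) = -977*(-621 - 11) = -977*(-632) = 617464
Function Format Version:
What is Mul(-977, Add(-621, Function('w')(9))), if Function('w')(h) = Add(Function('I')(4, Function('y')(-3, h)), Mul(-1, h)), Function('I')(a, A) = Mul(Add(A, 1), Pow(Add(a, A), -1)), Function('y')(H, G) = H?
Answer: 617464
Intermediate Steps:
Function('I')(a, A) = Mul(Pow(Add(A, a), -1), Add(1, A)) (Function('I')(a, A) = Mul(Add(1, A), Pow(Add(A, a), -1)) = Mul(Pow(Add(A, a), -1), Add(1, A)))
Function('w')(h) = Add(-2, Mul(-1, h)) (Function('w')(h) = Add(Mul(Pow(Add(-3, 4), -1), Add(1, -3)), Mul(-1, h)) = Add(Mul(Pow(1, -1), -2), Mul(-1, h)) = Add(Mul(1, -2), Mul(-1, h)) = Add(-2, Mul(-1, h)))
Mul(-977, Add(-621, Function('w')(9))) = Mul(-977, Add(-621, Add(-2, Mul(-1, 9)))) = Mul(-977, Add(-621, Add(-2, -9))) = Mul(-977, Add(-621, -11)) = Mul(-977, -632) = 617464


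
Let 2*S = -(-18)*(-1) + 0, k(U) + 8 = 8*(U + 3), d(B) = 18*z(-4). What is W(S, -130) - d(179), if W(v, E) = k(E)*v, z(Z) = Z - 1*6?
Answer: 9396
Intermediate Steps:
z(Z) = -6 + Z (z(Z) = Z - 6 = -6 + Z)
d(B) = -180 (d(B) = 18*(-6 - 4) = 18*(-10) = -180)
k(U) = 16 + 8*U (k(U) = -8 + 8*(U + 3) = -8 + 8*(3 + U) = -8 + (24 + 8*U) = 16 + 8*U)
S = -9 (S = (-(-18)*(-1) + 0)/2 = (-6*3 + 0)/2 = (-18 + 0)/2 = (½)*(-18) = -9)
W(v, E) = v*(16 + 8*E) (W(v, E) = (16 + 8*E)*v = v*(16 + 8*E))
W(S, -130) - d(179) = 8*(-9)*(2 - 130) - 1*(-180) = 8*(-9)*(-128) + 180 = 9216 + 180 = 9396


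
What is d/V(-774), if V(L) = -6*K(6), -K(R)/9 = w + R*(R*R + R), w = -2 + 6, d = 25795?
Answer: 25795/13824 ≈ 1.8660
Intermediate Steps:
w = 4
K(R) = -36 - 9*R*(R + R**2) (K(R) = -9*(4 + R*(R*R + R)) = -9*(4 + R*(R**2 + R)) = -9*(4 + R*(R + R**2)) = -36 - 9*R*(R + R**2))
V(L) = 13824 (V(L) = -6*(-36 - 9*6**2 - 9*6**3) = -6*(-36 - 9*36 - 9*216) = -6*(-36 - 324 - 1944) = -6*(-2304) = 13824)
d/V(-774) = 25795/13824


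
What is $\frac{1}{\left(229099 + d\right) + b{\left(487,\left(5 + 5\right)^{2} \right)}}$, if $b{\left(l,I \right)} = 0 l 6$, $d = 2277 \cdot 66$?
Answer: $\frac{1}{379381} \approx 2.6359 \cdot 10^{-6}$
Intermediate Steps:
$d = 150282$
$b{\left(l,I \right)} = 0$ ($b{\left(l,I \right)} = 0 \cdot 6 = 0$)
$\frac{1}{\left(229099 + d\right) + b{\left(487,\left(5 + 5\right)^{2} \right)}} = \frac{1}{\left(229099 + 150282\right) + 0} = \frac{1}{379381 + 0} = \frac{1}{379381}$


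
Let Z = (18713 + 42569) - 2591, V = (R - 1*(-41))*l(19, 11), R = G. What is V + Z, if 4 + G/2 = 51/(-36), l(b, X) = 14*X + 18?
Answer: 191639/3 ≈ 63880.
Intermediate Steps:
l(b, X) = 18 + 14*X
G = -65/6 (G = -8 + 2*(51/(-36)) = -8 + 2*(51*(-1/36)) = -8 + 2*(-17/12) = -8 - 17/6 = -65/6 ≈ -10.833)
R = -65/6 ≈ -10.833
V = 15566/3 (V = (-65/6 - 1*(-41))*(18 + 14*11) = (-65/6 + 41)*(18 + 154) = (181/6)*172 = 15566/3 ≈ 5188.7)
Z = 58691 (Z = 61282 - 2591 = 58691)
V + Z = 15566/3 + 58691 = 191639/3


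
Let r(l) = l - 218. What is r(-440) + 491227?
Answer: 490569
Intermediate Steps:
r(l) = -218 + l
r(-440) + 491227 = (-218 - 440) + 491227 = -658 + 491227 = 490569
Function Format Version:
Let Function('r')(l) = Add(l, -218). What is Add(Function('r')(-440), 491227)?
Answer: 490569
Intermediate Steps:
Function('r')(l) = Add(-218, l)
Add(Function('r')(-440), 491227) = Add(Add(-218, -440), 491227) = Add(-658, 491227) = 490569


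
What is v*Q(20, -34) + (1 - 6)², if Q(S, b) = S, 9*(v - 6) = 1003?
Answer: 21365/9 ≈ 2373.9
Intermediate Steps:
v = 1057/9 (v = 6 + (⅑)*1003 = 6 + 1003/9 = 1057/9 ≈ 117.44)
v*Q(20, -34) + (1 - 6)² = (1057/9)*20 + (1 - 6)² = 21140/9 + (-5)² = 21140/9 + 25 = 21365/9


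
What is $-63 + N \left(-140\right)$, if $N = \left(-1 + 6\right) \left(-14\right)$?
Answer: $9737$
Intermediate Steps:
$N = -70$ ($N = 5 \left(-14\right) = -70$)
$-63 + N \left(-140\right) = -63 - -9800 = -63 + 9800 = 9737$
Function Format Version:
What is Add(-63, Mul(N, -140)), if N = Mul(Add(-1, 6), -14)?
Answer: 9737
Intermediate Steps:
N = -70 (N = Mul(5, -14) = -70)
Add(-63, Mul(N, -140)) = Add(-63, Mul(-70, -140)) = Add(-63, 9800) = 9737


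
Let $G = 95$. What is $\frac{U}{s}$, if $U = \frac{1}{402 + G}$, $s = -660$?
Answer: $- \frac{1}{328020} \approx -3.0486 \cdot 10^{-6}$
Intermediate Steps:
$U = \frac{1}{497}$ ($U = \frac{1}{402 + 95} = \frac{1}{497} \approx 0.0020121$)
$\frac{U}{s} = \frac{1}{497 \left(-660\right)} = \frac{1}{497} \left(- \frac{1}{660}\right) = - \frac{1}{328020}$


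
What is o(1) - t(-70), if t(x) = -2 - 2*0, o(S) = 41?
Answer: 43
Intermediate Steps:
t(x) = -2 (t(x) = -2 + 0 = -2)
o(1) - t(-70) = 41 - 1*(-2) = 41 + 2 = 43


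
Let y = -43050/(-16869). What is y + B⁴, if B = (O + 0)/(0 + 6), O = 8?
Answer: 2601838/455463 ≈ 5.7125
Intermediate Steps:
B = 4/3 (B = (8 + 0)/(0 + 6) = 8/6 = 8*(⅙) = 4/3 ≈ 1.3333)
y = 14350/5623 (y = -43050*(-1/16869) = 14350/5623 ≈ 2.5520)
y + B⁴ = 14350/5623 + (4/3)⁴ = 14350/5623 + 256/81 = 2601838/455463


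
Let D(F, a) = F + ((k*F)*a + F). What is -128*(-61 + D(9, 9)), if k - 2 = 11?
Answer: -129280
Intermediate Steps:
k = 13 (k = 2 + 11 = 13)
D(F, a) = 2*F + 13*F*a (D(F, a) = F + ((13*F)*a + F) = F + (13*F*a + F) = F + (F + 13*F*a) = 2*F + 13*F*a)
-128*(-61 + D(9, 9)) = -128*(-61 + 9*(2 + 13*9)) = -128*(-61 + 9*(2 + 117)) = -128*(-61 + 9*119) = -128*(-61 + 1071) = -128*1010 = -129280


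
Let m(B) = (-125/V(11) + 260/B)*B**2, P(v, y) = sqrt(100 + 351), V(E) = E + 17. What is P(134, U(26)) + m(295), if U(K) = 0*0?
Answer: -8730525/28 + sqrt(451) ≈ -3.1178e+5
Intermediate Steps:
V(E) = 17 + E
U(K) = 0
P(v, y) = sqrt(451)
m(B) = B**2*(-125/28 + 260/B) (m(B) = (-125/(17 + 11) + 260/B)*B**2 = (-125/28 + 260/B)*B**2 = B**2*(-125/28 + 260/B))
P(134, U(26)) + m(295) = sqrt(451) + (5/28)*295*(1456 - 25*295) = sqrt(451) + (5/28)*295*(1456 - 7375) = sqrt(451) + (5/28)*295*(-5919) = sqrt(451) - 8730525/28 = -8730525/28 + sqrt(451)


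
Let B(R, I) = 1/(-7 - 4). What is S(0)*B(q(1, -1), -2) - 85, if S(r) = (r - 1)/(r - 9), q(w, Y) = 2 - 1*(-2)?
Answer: -8416/99 ≈ -85.010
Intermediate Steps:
q(w, Y) = 4 (q(w, Y) = 2 + 2 = 4)
B(R, I) = -1/11 (B(R, I) = 1/(-11) = -1/11)
S(r) = (-1 + r)/(-9 + r)
S(0)*B(q(1, -1), -2) - 85 = ((-1 + 0)/(-9 + 0))*(-1/11) - 85 = (-1/(-9))*(-1/11) - 85 = -⅑*(-1)*(-1/11) - 85 = (⅑)*(-1/11) - 85 = -1/99 - 85 = -8416/99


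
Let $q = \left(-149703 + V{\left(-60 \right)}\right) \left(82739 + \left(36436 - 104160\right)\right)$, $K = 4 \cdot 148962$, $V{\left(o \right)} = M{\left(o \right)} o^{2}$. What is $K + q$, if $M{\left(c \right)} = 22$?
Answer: $-1058006697$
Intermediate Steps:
$V{\left(o \right)} = 22 o^{2}$
$K = 595848$
$q = -1058602545$ ($q = \left(-149703 + 22 \left(-60\right)^{2}\right) \left(82739 + \left(36436 - 104160\right)\right) = \left(-149703 + 22 \cdot 3600\right) \left(82739 + \left(36436 - 104160\right)\right) = \left(-149703 + 79200\right) \left(82739 - 67724\right) = \left(-70503\right) 15015 = -1058602545$)
$K + q = 595848 - 1058602545 = -1058006697$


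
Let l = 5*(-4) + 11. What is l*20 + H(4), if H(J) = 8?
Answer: -172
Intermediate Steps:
l = -9 (l = -20 + 11 = -9)
l*20 + H(4) = -9*20 + 8 = -180 + 8 = -172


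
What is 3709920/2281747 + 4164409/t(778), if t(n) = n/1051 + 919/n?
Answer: 7769686637102659354/3584973644291 ≈ 2.1673e+6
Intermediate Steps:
t(n) = 919/n + n/1051 (t(n) = n*(1/1051) + 919/n = n/1051 + 919/n = 919/n + n/1051)
3709920/2281747 + 4164409/t(778) = 3709920/2281747 + 4164409/(919/778 + (1/1051)*778) = 3709920*(1/2281747) + 4164409/(919*(1/778) + 778/1051) = 3709920/2281747 + 4164409/(919/778 + 778/1051) = 3709920/2281747 + 4164409/(1571153/817678) = 3709920/2281747 + 4164409*(817678/1571153) = 3709920/2281747 + 3405145622302/1571153 = 7769686637102659354/3584973644291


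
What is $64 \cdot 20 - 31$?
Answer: $1249$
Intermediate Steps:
$64 \cdot 20 - 31 = 1280 - 31 = 1249$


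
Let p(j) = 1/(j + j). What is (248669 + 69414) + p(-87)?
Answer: 55346441/174 ≈ 3.1808e+5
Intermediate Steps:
p(j) = 1/(2*j)
(248669 + 69414) + p(-87) = (248669 + 69414) + (½)/(-87) = 318083 + (½)*(-1/87) = 318083 - 1/174 = 55346441/174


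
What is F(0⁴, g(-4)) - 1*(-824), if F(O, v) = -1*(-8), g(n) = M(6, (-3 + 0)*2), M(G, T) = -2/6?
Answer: 832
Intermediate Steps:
M(G, T) = -⅓ (M(G, T) = -2*⅙ = -⅓)
g(n) = -⅓
F(O, v) = 8
F(0⁴, g(-4)) - 1*(-824) = 8 - 1*(-824) = 8 + 824 = 832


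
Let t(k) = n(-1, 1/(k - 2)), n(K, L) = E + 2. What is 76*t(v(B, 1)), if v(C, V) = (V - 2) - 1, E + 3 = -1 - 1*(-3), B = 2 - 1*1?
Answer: 76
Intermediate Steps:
B = 1 (B = 2 - 1 = 1)
E = -1 (E = -3 + (-1 - 1*(-3)) = -3 + (-1 + 3) = -3 + 2 = -1)
n(K, L) = 1 (n(K, L) = -1 + 2 = 1)
v(C, V) = -3 + V (v(C, V) = (-2 + V) - 1 = -3 + V)
t(k) = 1
76*t(v(B, 1)) = 76*1 = 76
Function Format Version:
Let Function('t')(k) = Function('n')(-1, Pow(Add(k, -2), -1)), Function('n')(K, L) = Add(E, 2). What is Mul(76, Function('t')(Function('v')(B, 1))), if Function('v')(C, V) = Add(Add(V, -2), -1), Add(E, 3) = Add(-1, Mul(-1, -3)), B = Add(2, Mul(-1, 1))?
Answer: 76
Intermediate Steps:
B = 1 (B = Add(2, -1) = 1)
E = -1 (E = Add(-3, Add(-1, Mul(-1, -3))) = Add(-3, Add(-1, 3)) = Add(-3, 2) = -1)
Function('n')(K, L) = 1 (Function('n')(K, L) = Add(-1, 2) = 1)
Function('v')(C, V) = Add(-3, V) (Function('v')(C, V) = Add(Add(-2, V), -1) = Add(-3, V))
Function('t')(k) = 1
Mul(76, Function('t')(Function('v')(B, 1))) = Mul(76, 1) = 76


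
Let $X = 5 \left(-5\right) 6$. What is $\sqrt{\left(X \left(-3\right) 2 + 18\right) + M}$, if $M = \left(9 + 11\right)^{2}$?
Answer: $\sqrt{1318} \approx 36.304$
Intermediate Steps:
$X = -150$ ($X = \left(-25\right) 6 = -150$)
$M = 400$ ($M = 20^{2} = 400$)
$\sqrt{\left(X \left(-3\right) 2 + 18\right) + M} = \sqrt{\left(\left(-150\right) \left(-3\right) 2 + 18\right) + 400} = \sqrt{\left(450 \cdot 2 + 18\right) + 400} = \sqrt{\left(900 + 18\right) + 400} = \sqrt{918 + 400} = \sqrt{1318}$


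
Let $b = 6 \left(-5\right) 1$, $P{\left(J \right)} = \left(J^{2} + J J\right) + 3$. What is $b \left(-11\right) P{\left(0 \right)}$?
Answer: $990$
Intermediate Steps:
$P{\left(J \right)} = 3 + 2 J^{2}$ ($P{\left(J \right)} = \left(J^{2} + J^{2}\right) + 3 = 2 J^{2} + 3 = 3 + 2 J^{2}$)
$b = -30$ ($b = \left(-30\right) 1 = -30$)
$b \left(-11\right) P{\left(0 \right)} = \left(-30\right) \left(-11\right) \left(3 + 2 \cdot 0^{2}\right) = 330 \left(3 + 2 \cdot 0\right) = 330 \left(3 + 0\right) = 330 \cdot 3 = 990$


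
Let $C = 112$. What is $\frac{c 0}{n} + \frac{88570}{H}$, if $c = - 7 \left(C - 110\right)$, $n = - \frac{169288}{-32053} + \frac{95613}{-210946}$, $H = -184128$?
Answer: $- \frac{44285}{92064} \approx -0.48102$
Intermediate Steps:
$n = \frac{160817453}{33307646}$ ($n = \left(-169288\right) \left(- \frac{1}{32053}\right) + 95613 \left(- \frac{1}{210946}\right) = \frac{24184}{4579} - \frac{3297}{7274} = \frac{160817453}{33307646} \approx 4.8282$)
$c = -14$ ($c = - 7 \left(112 - 110\right) = \left(-7\right) 2 = -14$)
$\frac{c 0}{n} + \frac{88570}{H} = \frac{\left(-14\right) 0}{\frac{160817453}{33307646}} + \frac{88570}{-184128} = 0 \cdot \frac{33307646}{160817453} + 88570 \left(- \frac{1}{184128}\right) = 0 - \frac{44285}{92064} = - \frac{44285}{92064}$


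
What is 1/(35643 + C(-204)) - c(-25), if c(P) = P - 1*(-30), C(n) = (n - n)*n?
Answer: -178214/35643 ≈ -5.0000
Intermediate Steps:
C(n) = 0 (C(n) = 0*n = 0)
c(P) = 30 + P (c(P) = P + 30 = 30 + P)
1/(35643 + C(-204)) - c(-25) = 1/(35643 + 0) - (30 - 25) = 1/35643 - 1*5 = 1/35643 - 5 = -178214/35643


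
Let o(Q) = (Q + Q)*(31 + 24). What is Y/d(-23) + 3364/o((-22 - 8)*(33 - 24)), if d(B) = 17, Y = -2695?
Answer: -20024672/126225 ≈ -158.64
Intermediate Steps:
o(Q) = 110*Q (o(Q) = (2*Q)*55 = 110*Q)
Y/d(-23) + 3364/o((-22 - 8)*(33 - 24)) = -2695/17 + 3364/((110*((-22 - 8)*(33 - 24)))) = -2695*1/17 + 3364/((110*(-30*9))) = -2695/17 + 3364/((110*(-270))) = -2695/17 + 3364/(-29700) = -2695/17 + 3364*(-1/29700) = -2695/17 - 841/7425 = -20024672/126225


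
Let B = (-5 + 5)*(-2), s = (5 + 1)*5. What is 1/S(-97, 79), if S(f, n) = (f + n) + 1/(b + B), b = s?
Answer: -30/539 ≈ -0.055659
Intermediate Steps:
s = 30 (s = 6*5 = 30)
b = 30
B = 0 (B = 0*(-2) = 0)
S(f, n) = 1/30 + f + n (S(f, n) = (f + n) + 1/(30 + 0) = (f + n) + 1/30 = 1/30 + f + n)
1/S(-97, 79) = 1/(1/30 - 97 + 79) = 1/(-539/30) = -30/539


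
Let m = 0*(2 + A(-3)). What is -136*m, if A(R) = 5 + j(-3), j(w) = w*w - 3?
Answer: 0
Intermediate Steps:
j(w) = -3 + w² (j(w) = w² - 3 = -3 + w²)
A(R) = 11 (A(R) = 5 + (-3 + (-3)²) = 5 + (-3 + 9) = 5 + 6 = 11)
m = 0 (m = 0*(2 + 11) = 0*13 = 0)
-136*m = -136*0 = 0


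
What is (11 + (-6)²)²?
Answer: 2209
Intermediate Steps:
(11 + (-6)²)² = (11 + 36)² = 47² = 2209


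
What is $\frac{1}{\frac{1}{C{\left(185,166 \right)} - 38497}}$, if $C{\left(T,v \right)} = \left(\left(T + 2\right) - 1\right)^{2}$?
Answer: $-3901$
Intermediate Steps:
$C{\left(T,v \right)} = \left(1 + T\right)^{2}$ ($C{\left(T,v \right)} = \left(\left(2 + T\right) - 1\right)^{2} = \left(1 + T\right)^{2}$)
$\frac{1}{\frac{1}{C{\left(185,166 \right)} - 38497}} = \frac{1}{\frac{1}{\left(1 + 185\right)^{2} - 38497}} = \frac{1}{\frac{1}{186^{2} - 38497}} = \frac{1}{\frac{1}{34596 - 38497}} = \frac{1}{\frac{1}{-3901}} = \frac{1}{- \frac{1}{3901}} = -3901$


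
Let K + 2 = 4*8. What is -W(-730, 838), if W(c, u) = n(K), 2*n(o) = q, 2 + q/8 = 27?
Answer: -100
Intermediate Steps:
q = 200 (q = -16 + 8*27 = -16 + 216 = 200)
K = 30 (K = -2 + 4*8 = -2 + 32 = 30)
n(o) = 100 (n(o) = (½)*200 = 100)
W(c, u) = 100
-W(-730, 838) = -1*100 = -100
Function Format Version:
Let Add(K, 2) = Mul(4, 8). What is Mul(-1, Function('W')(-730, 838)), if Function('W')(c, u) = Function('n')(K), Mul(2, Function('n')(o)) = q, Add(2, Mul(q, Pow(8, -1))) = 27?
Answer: -100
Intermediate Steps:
q = 200 (q = Add(-16, Mul(8, 27)) = Add(-16, 216) = 200)
K = 30 (K = Add(-2, Mul(4, 8)) = Add(-2, 32) = 30)
Function('n')(o) = 100 (Function('n')(o) = Mul(Rational(1, 2), 200) = 100)
Function('W')(c, u) = 100
Mul(-1, Function('W')(-730, 838)) = Mul(-1, 100) = -100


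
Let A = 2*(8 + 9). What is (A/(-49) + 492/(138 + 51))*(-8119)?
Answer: -6836198/441 ≈ -15502.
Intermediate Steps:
A = 34 (A = 2*17 = 34)
(A/(-49) + 492/(138 + 51))*(-8119) = (34/(-49) + 492/(138 + 51))*(-8119) = (34*(-1/49) + 492/189)*(-8119) = (-34/49 + 492*(1/189))*(-8119) = (-34/49 + 164/63)*(-8119) = (842/441)*(-8119) = -6836198/441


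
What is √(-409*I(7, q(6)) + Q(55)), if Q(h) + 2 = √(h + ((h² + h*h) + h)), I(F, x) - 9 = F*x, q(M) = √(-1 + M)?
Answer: √(-3683 - 2863*√5 + 4*√385) ≈ 100.03*I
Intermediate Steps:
I(F, x) = 9 + F*x
Q(h) = -2 + √(2*h + 2*h²) (Q(h) = -2 + √(h + ((h² + h*h) + h)) = -2 + √(h + ((h² + h²) + h)) = -2 + √(h + (2*h² + h)) = -2 + √(h + (h + 2*h²)) = -2 + √(2*h + 2*h²))
√(-409*I(7, q(6)) + Q(55)) = √(-409*(9 + 7*√(-1 + 6)) + (-2 + √2*√(55*(1 + 55)))) = √(-409*(9 + 7*√5) + (-2 + √2*√(55*56))) = √((-3681 - 2863*√5) + (-2 + √2*√3080)) = √((-3681 - 2863*√5) + (-2 + √2*(2*√770))) = √((-3681 - 2863*√5) + (-2 + 4*√385)) = √(-3683 - 2863*√5 + 4*√385)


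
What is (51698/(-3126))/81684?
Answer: -25849/127672092 ≈ -0.00020246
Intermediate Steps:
(51698/(-3126))/81684 = (51698*(-1/3126))*(1/81684) = -25849/1563*1/81684 = -25849/127672092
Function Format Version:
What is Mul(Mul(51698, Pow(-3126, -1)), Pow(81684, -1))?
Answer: Rational(-25849, 127672092) ≈ -0.00020246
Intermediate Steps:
Mul(Mul(51698, Pow(-3126, -1)), Pow(81684, -1)) = Mul(Mul(51698, Rational(-1, 3126)), Rational(1, 81684)) = Mul(Rational(-25849, 1563), Rational(1, 81684)) = Rational(-25849, 127672092)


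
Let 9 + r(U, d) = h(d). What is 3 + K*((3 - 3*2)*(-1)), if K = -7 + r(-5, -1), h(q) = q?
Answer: -48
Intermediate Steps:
r(U, d) = -9 + d
K = -17 (K = -7 + (-9 - 1) = -7 - 10 = -17)
3 + K*((3 - 3*2)*(-1)) = 3 - 17*(3 - 3*2)*(-1) = 3 - 17*(3 - 6)*(-1) = 3 - (-51)*(-1) = 3 - 17*3 = 3 - 51 = -48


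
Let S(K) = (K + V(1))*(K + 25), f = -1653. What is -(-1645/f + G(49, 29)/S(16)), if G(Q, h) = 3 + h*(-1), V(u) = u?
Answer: -1103587/1152141 ≈ -0.95786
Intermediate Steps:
S(K) = (1 + K)*(25 + K) (S(K) = (K + 1)*(K + 25) = (1 + K)*(25 + K))
G(Q, h) = 3 - h
-(-1645/f + G(49, 29)/S(16)) = -(-1645/(-1653) + (3 - 1*29)/(25 + 16² + 26*16)) = -(-1645*(-1/1653) + (3 - 29)/(25 + 256 + 416)) = -(1645/1653 - 26/697) = -1*1103587/1152141 = -1103587/1152141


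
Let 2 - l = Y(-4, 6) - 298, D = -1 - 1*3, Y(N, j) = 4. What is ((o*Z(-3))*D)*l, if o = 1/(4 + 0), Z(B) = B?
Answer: 888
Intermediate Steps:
D = -4 (D = -1 - 3 = -4)
o = ¼ (o = 1/4 = ¼ ≈ 0.25000)
l = 296 (l = 2 - (4 - 298) = 2 - 1*(-294) = 2 + 294 = 296)
((o*Z(-3))*D)*l = (((¼)*(-3))*(-4))*296 = -¾*(-4)*296 = 3*296 = 888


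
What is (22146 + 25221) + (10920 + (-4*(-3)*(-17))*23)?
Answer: 53595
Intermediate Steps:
(22146 + 25221) + (10920 + (-4*(-3)*(-17))*23) = 47367 + (10920 + (12*(-17))*23) = 47367 + (10920 - 204*23) = 47367 + (10920 - 4692) = 47367 + 6228 = 53595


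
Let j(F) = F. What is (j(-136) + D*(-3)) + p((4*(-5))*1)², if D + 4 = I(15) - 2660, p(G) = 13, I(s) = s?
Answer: 7980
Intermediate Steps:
D = -2649 (D = -4 + (15 - 2660) = -4 - 2645 = -2649)
(j(-136) + D*(-3)) + p((4*(-5))*1)² = (-136 - 2649*(-3)) + 13² = (-136 + 7947) + 169 = 7811 + 169 = 7980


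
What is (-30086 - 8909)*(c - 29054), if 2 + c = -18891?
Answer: 1869693265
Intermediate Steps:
c = -18893 (c = -2 - 18891 = -18893)
(-30086 - 8909)*(c - 29054) = (-30086 - 8909)*(-18893 - 29054) = -38995*(-47947) = 1869693265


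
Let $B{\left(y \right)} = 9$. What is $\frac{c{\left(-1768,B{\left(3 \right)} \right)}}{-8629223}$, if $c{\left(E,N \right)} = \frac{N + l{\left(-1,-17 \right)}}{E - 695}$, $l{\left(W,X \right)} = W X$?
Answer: $\frac{26}{21253776249} \approx 1.2233 \cdot 10^{-9}$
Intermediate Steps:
$c{\left(E,N \right)} = \frac{17 + N}{-695 + E}$ ($c{\left(E,N \right)} = \frac{N - -17}{E - 695} = \frac{N + 17}{-695 + E} = \frac{17 + N}{-695 + E}$)
$\frac{c{\left(-1768,B{\left(3 \right)} \right)}}{-8629223} = \frac{\frac{1}{-695 - 1768} \left(17 + 9\right)}{-8629223} = \frac{1}{-2463} \cdot 26 \left(- \frac{1}{8629223}\right) = \left(- \frac{1}{2463}\right) 26 \left(- \frac{1}{8629223}\right) = \left(- \frac{26}{2463}\right) \left(- \frac{1}{8629223}\right) = \frac{26}{21253776249}$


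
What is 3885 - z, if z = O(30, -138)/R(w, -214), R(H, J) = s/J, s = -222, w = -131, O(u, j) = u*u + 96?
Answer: 108221/37 ≈ 2924.9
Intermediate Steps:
O(u, j) = 96 + u**2 (O(u, j) = u**2 + 96 = 96 + u**2)
R(H, J) = -222/J
z = 35524/37 (z = (96 + 30**2)/((-222/(-214))) = (96 + 900)/((-222*(-1/214))) = 996/(111/107) = 996*(107/111) = 35524/37 ≈ 960.11)
3885 - z = 3885 - 1*35524/37 = 3885 - 35524/37 = 108221/37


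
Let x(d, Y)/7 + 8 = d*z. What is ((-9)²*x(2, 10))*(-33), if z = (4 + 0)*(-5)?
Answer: 898128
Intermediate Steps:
z = -20 (z = 4*(-5) = -20)
x(d, Y) = -56 - 140*d (x(d, Y) = -56 + 7*(d*(-20)) = -56 + 7*(-20*d) = -56 - 140*d)
((-9)²*x(2, 10))*(-33) = ((-9)²*(-56 - 140*2))*(-33) = (81*(-56 - 280))*(-33) = (81*(-336))*(-33) = -27216*(-33) = 898128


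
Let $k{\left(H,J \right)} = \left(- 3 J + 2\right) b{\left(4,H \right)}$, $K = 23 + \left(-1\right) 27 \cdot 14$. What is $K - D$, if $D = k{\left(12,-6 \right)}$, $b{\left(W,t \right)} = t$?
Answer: $-595$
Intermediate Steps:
$K = -355$ ($K = 23 - 378 = -355$)
$k{\left(H,J \right)} = H \left(2 - 3 J\right)$ ($k{\left(H,J \right)} = \left(- 3 J + 2\right) H = \left(2 - 3 J\right) H = H \left(2 - 3 J\right)$)
$D = 240$ ($D = 12 \left(2 - -18\right) = 12 \left(2 + 18\right) = 12 \cdot 20 = 240$)
$K - D = -355 - 240 = -595$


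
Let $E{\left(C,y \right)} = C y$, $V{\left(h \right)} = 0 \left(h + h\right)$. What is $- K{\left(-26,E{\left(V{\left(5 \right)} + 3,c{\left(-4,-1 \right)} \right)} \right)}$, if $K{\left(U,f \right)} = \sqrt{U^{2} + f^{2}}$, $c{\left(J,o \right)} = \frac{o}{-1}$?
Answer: $- \sqrt{685} \approx -26.173$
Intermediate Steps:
$V{\left(h \right)} = 0$ ($V{\left(h \right)} = 0 \cdot 2 h = 0$)
$c{\left(J,o \right)} = - o$ ($c{\left(J,o \right)} = o \left(-1\right) = - o$)
$- K{\left(-26,E{\left(V{\left(5 \right)} + 3,c{\left(-4,-1 \right)} \right)} \right)} = - \sqrt{\left(-26\right)^{2} + \left(\left(0 + 3\right) \left(\left(-1\right) \left(-1\right)\right)\right)^{2}} = - \sqrt{676 + \left(3 \cdot 1\right)^{2}} = - \sqrt{676 + 3^{2}} = - \sqrt{676 + 9} = - \sqrt{685}$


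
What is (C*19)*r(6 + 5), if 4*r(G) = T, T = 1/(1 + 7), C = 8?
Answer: 19/4 ≈ 4.7500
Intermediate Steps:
T = ⅛ (T = 1/8 = ⅛ ≈ 0.12500)
r(G) = 1/32 (r(G) = (¼)*(⅛) = 1/32)
(C*19)*r(6 + 5) = (8*19)*(1/32) = 152*(1/32) = 19/4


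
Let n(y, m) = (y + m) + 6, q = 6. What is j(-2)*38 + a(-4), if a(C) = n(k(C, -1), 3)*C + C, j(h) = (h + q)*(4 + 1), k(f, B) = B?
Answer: 724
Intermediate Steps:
j(h) = 30 + 5*h (j(h) = (h + 6)*(4 + 1) = (6 + h)*5 = 30 + 5*h)
n(y, m) = 6 + m + y (n(y, m) = (m + y) + 6 = 6 + m + y)
a(C) = 9*C (a(C) = (6 + 3 - 1)*C + C = 8*C + C = 9*C)
j(-2)*38 + a(-4) = (30 + 5*(-2))*38 + 9*(-4) = (30 - 10)*38 - 36 = 20*38 - 36 = 760 - 36 = 724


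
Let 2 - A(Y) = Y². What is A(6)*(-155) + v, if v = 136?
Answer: 5406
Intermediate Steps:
A(Y) = 2 - Y²
A(6)*(-155) + v = (2 - 1*6²)*(-155) + 136 = (2 - 1*36)*(-155) + 136 = (2 - 36)*(-155) + 136 = -34*(-155) + 136 = 5270 + 136 = 5406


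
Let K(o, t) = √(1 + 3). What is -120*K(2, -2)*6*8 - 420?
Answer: -11940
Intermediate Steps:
K(o, t) = 2 (K(o, t) = √4 = 2)
-120*K(2, -2)*6*8 - 420 = -120*2*6*8 - 420 = -1440*8 - 420 = -120*96 - 420 = -11520 - 420 = -11940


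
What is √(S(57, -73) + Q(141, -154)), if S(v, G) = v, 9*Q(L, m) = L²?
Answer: √2266 ≈ 47.603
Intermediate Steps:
Q(L, m) = L²/9
√(S(57, -73) + Q(141, -154)) = √(57 + (⅑)*141²) = √(57 + (⅑)*19881) = √(57 + 2209) = √2266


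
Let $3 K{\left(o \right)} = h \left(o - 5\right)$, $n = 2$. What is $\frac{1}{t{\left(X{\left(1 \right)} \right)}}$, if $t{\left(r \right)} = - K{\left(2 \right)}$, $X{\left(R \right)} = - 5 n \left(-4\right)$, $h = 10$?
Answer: $\frac{1}{10} \approx 0.1$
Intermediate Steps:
$X{\left(R \right)} = 40$ ($X{\left(R \right)} = \left(-5\right) 2 \left(-4\right) = \left(-10\right) \left(-4\right) = 40$)
$K{\left(o \right)} = - \frac{50}{3} + \frac{10 o}{3}$ ($K{\left(o \right)} = \frac{10 \left(o - 5\right)}{3} = \frac{10 \left(-5 + o\right)}{3} = \frac{-50 + 10 o}{3} = - \frac{50}{3} + \frac{10 o}{3}$)
$t{\left(r \right)} = 10$ ($t{\left(r \right)} = - (- \frac{50}{3} + \frac{10}{3} \cdot 2) = - (- \frac{50}{3} + \frac{20}{3}) = \left(-1\right) \left(-10\right) = 10$)
$\frac{1}{t{\left(X{\left(1 \right)} \right)}} = \frac{1}{10}$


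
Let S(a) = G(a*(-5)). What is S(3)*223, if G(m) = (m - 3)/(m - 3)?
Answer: 223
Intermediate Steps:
G(m) = 1 (G(m) = (-3 + m)/(-3 + m) = 1)
S(a) = 1
S(3)*223 = 1*223 = 223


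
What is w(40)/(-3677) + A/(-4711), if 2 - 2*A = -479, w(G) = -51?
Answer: -1288115/34644694 ≈ -0.037181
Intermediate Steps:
A = 481/2 (A = 1 - 1/2*(-479) = 1 + 479/2 = 481/2 ≈ 240.50)
w(40)/(-3677) + A/(-4711) = -51/(-3677) + (481/2)/(-4711) = -51*(-1/3677) + (481/2)*(-1/4711) = 51/3677 - 481/9422 = -1288115/34644694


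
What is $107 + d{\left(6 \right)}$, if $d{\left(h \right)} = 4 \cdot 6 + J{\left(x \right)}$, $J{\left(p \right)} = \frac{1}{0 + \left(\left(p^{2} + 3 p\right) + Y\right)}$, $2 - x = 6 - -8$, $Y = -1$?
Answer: $\frac{14018}{107} \approx 131.01$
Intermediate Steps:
$x = -12$ ($x = 2 - \left(6 - -8\right) = 2 - \left(6 + 8\right) = 2 - 14 = -12$)
$J{\left(p \right)} = \frac{1}{-1 + p^{2} + 3 p}$ ($J{\left(p \right)} = \frac{1}{0 - \left(1 - p^{2} - 3 p\right)} = \frac{1}{0 + \left(-1 + p^{2} + 3 p\right)} = \frac{1}{-1 + p^{2} + 3 p}$)
$d{\left(h \right)} = \frac{2569}{107}$ ($d{\left(h \right)} = 4 \cdot 6 + \frac{1}{-1 + \left(-12\right)^{2} + 3 \left(-12\right)} = 24 + \frac{1}{-1 + 144 - 36} = 24 + \frac{1}{107} = \frac{2569}{107}$)
$107 + d{\left(6 \right)} = 107 + \frac{2569}{107} = \frac{14018}{107}$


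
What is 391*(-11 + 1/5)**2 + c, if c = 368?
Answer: 1149356/25 ≈ 45974.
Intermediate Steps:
391*(-11 + 1/5)**2 + c = 391*(-11 + 1/5)**2 + 368 = 391*(-54/5)**2 + 368 = 391*(2916/25) + 368 = 1140156/25 + 368 = 1149356/25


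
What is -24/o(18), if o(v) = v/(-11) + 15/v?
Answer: 1584/53 ≈ 29.887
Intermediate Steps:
o(v) = 15/v - v/11 (o(v) = v*(-1/11) + 15/v = -v/11 + 15/v = 15/v - v/11)
-24/o(18) = -24/(15/18 - 1/11*18) = -24/(15*(1/18) - 18/11) = -24/(⅚ - 18/11) = -24/(-53/66) = -24*(-66/53) = 1584/53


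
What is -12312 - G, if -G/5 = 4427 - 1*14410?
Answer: -62227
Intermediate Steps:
G = 49915 (G = -5*(4427 - 1*14410) = -5*(4427 - 14410) = -5*(-9983) = 49915)
-12312 - G = -12312 - 1*49915 = -12312 - 49915 = -62227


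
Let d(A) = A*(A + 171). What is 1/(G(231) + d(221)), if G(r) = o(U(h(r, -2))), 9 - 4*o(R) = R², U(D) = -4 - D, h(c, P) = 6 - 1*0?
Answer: 4/346437 ≈ 1.1546e-5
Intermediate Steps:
d(A) = A*(171 + A)
h(c, P) = 6 (h(c, P) = 6 + 0 = 6)
o(R) = 9/4 - R²/4
G(r) = -91/4 (G(r) = 9/4 - (-4 - 1*6)²/4 = 9/4 - (-4 - 6)²/4 = 9/4 - ¼*(-10)² = 9/4 - ¼*100 = 9/4 - 25 = -91/4)
1/(G(231) + d(221)) = 1/(-91/4 + 221*(171 + 221)) = 1/(-91/4 + 221*392) = 1/(-91/4 + 86632) = 1/(346437/4) = 4/346437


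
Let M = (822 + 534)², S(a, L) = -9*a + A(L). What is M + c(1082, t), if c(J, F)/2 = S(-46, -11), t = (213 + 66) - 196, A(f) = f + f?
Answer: 1839520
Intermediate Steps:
A(f) = 2*f
t = 83 (t = 279 - 196 = 83)
S(a, L) = -9*a + 2*L
c(J, F) = 784 (c(J, F) = 2*(-9*(-46) + 2*(-11)) = 2*(414 - 22) = 2*392 = 784)
M = 1838736 (M = 1356² = 1838736)
M + c(1082, t) = 1838736 + 784 = 1839520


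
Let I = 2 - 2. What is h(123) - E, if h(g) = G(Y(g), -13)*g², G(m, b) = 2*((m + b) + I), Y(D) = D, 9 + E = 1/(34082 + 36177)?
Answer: 233849282750/70259 ≈ 3.3284e+6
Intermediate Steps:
I = 0
E = -632330/70259 (E = -9 + 1/(34082 + 36177) = -9 + 1/70259 = -632330/70259 ≈ -9.0000)
G(m, b) = 2*b + 2*m (G(m, b) = 2*((m + b) + 0) = 2*((b + m) + 0) = 2*(b + m) = 2*b + 2*m)
h(g) = g²*(-26 + 2*g) (h(g) = (2*(-13) + 2*g)*g² = (-26 + 2*g)*g² = g²*(-26 + 2*g))
h(123) - E = 2*123²*(-13 + 123) - 1*(-632330/70259) = 2*15129*110 + 632330/70259 = 3328380 + 632330/70259 = 233849282750/70259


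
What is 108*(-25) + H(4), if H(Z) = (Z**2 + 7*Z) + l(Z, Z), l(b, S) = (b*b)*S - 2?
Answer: -2594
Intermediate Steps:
l(b, S) = -2 + S*b**2 (l(b, S) = b**2*S - 2 = S*b**2 - 2 = -2 + S*b**2)
H(Z) = -2 + Z**2 + Z**3 + 7*Z (H(Z) = (Z**2 + 7*Z) + (-2 + Z*Z**2) = (Z**2 + 7*Z) + (-2 + Z**3) = -2 + Z**2 + Z**3 + 7*Z)
108*(-25) + H(4) = 108*(-25) + (-2 + 4**2 + 4**3 + 7*4) = -2700 + (-2 + 16 + 64 + 28) = -2700 + 106 = -2594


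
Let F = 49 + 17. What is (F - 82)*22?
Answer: -352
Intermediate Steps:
F = 66
(F - 82)*22 = (66 - 82)*22 = -16*22 = -352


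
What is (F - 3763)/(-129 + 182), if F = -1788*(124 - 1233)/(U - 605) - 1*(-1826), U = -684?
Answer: -4479685/68317 ≈ -65.572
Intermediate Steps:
F = 370822/1289 (F = -1788*(124 - 1233)/(-684 - 605) - 1*(-1826) = -1788/((-1289/(-1109))) + 1826 = -1788/((-1289*(-1/1109))) + 1826 = -1788/1289/1109 + 1826 = -1788*1109/1289 + 1826 = -1982892/1289 + 1826 = 370822/1289 ≈ 287.68)
(F - 3763)/(-129 + 182) = (370822/1289 - 3763)/(-129 + 182) = -4479685/1289/53 = -4479685/1289*1/53 = -4479685/68317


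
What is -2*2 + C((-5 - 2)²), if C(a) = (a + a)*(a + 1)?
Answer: 4896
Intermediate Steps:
C(a) = 2*a*(1 + a) (C(a) = (2*a)*(1 + a) = 2*a*(1 + a))
-2*2 + C((-5 - 2)²) = -2*2 + 2*(-5 - 2)²*(1 + (-5 - 2)²) = -4 + 2*(-7)²*(1 + (-7)²) = -4 + 2*49*(1 + 49) = -4 + 2*49*50 = -4 + 4900 = 4896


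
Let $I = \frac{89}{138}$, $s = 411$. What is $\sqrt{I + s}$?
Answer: $\frac{\sqrt{7839366}}{138} \approx 20.289$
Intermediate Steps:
$I = \frac{89}{138}$ ($I = 89 \cdot \frac{1}{138} = \frac{89}{138} \approx 0.64493$)
$\sqrt{I + s} = \sqrt{\frac{89}{138} + 411} = \sqrt{\frac{56807}{138}} = \frac{\sqrt{7839366}}{138}$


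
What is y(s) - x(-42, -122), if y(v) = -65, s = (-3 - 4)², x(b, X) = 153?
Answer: -218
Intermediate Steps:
s = 49 (s = (-7)² = 49)
y(s) - x(-42, -122) = -65 - 1*153 = -65 - 153 = -218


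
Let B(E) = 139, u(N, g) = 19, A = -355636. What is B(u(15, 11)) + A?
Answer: -355497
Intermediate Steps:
B(u(15, 11)) + A = 139 - 355636 = -355497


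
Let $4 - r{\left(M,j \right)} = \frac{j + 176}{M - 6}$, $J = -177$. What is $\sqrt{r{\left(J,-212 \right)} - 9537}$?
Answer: $\frac{5 i \sqrt{1418921}}{61} \approx 97.638 i$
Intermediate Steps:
$r{\left(M,j \right)} = 4 - \frac{176 + j}{-6 + M}$ ($r{\left(M,j \right)} = 4 - \frac{j + 176}{M - 6} = 4 - \frac{176 + j}{-6 + M}$)
$\sqrt{r{\left(J,-212 \right)} - 9537} = \sqrt{\frac{-200 - -212 + 4 \left(-177\right)}{-6 - 177} - 9537} = \sqrt{\frac{-200 + 212 - 708}{-183} - 9537} = \sqrt{\left(- \frac{1}{183}\right) \left(-696\right) - 9537} = \sqrt{\frac{232}{61} - 9537} = \sqrt{- \frac{581525}{61}} = \frac{5 i \sqrt{1418921}}{61}$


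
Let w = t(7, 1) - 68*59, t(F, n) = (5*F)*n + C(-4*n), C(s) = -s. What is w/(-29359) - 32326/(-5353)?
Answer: 970326503/157158727 ≈ 6.1742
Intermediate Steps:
t(F, n) = 4*n + 5*F*n (t(F, n) = (5*F)*n - (-4)*n = 5*F*n + 4*n = 4*n + 5*F*n)
w = -3973 (w = 1*(4 + 5*7) - 68*59 = 1*(4 + 35) - 4012 = 1*39 - 4012 = 39 - 4012 = -3973)
w/(-29359) - 32326/(-5353) = -3973/(-29359) - 32326/(-5353) = -3973*(-1/29359) - 32326*(-1/5353) = 3973/29359 + 32326/5353 = 970326503/157158727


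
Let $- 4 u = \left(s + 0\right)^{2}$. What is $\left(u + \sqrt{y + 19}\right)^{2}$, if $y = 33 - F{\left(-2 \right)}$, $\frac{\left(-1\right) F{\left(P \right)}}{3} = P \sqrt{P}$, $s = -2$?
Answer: $\left(1 - \sqrt{2} \sqrt{26 - 3 i \sqrt{2}}\right)^{2} \approx 38.53 - 7.3125 i$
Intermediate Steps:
$F{\left(P \right)} = - 3 P^{\frac{3}{2}}$ ($F{\left(P \right)} = - 3 P \sqrt{P} = - 3 P^{\frac{3}{2}}$)
$y = 33 - 6 i \sqrt{2}$ ($y = 33 - - 3 \left(-2\right)^{\frac{3}{2}} = 33 - - 3 \left(- 2 i \sqrt{2}\right) = 33 - 6 i \sqrt{2} \approx 33.0 - 8.4853 i$)
$u = -1$ ($u = - \frac{\left(-2 + 0\right)^{2}}{4} = - \frac{\left(-2\right)^{2}}{4} = \left(- \frac{1}{4}\right) 4 = -1$)
$\left(u + \sqrt{y + 19}\right)^{2} = \left(-1 + \sqrt{\left(33 - 6 i \sqrt{2}\right) + 19}\right)^{2} = \left(-1 + \sqrt{52 - 6 i \sqrt{2}}\right)^{2}$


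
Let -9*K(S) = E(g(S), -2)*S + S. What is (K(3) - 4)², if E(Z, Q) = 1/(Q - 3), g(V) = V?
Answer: 4096/225 ≈ 18.204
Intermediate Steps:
E(Z, Q) = 1/(-3 + Q)
K(S) = -4*S/45 (K(S) = -(S/(-3 - 2) + S)/9 = -(S/(-5) + S)/9 = -(-S/5 + S)/9 = -4*S/45)
(K(3) - 4)² = (-4/45*3 - 4)² = (-4/15 - 4)² = (-64/15)² = 4096/225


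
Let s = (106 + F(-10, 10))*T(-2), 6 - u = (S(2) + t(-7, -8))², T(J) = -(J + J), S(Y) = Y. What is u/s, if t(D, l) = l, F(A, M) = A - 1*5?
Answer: -15/182 ≈ -0.082418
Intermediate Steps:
F(A, M) = -5 + A (F(A, M) = A - 5 = -5 + A)
T(J) = -2*J
u = -30 (u = 6 - (2 - 8)² = 6 - 1*(-6)² = 6 - 1*36 = 6 - 36 = -30)
s = 364 (s = (106 + (-5 - 10))*(-2*(-2)) = (106 - 15)*4 = 91*4 = 364)
u/s = -30/364 = -30*1/364 = -15/182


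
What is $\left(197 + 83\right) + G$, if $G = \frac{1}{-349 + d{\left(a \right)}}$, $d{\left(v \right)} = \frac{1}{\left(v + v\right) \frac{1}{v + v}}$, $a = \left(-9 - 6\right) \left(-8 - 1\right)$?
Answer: $\frac{97439}{348} \approx 280.0$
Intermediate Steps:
$a = 135$ ($a = \left(-15\right) \left(-9\right) = 135$)
$d{\left(v \right)} = 1$ ($d{\left(v \right)} = \frac{1}{2 v \frac{1}{2 v}} = 1^{-1} = 1$)
$G = - \frac{1}{348}$ ($G = \frac{1}{-349 + 1} = \frac{1}{-348} = - \frac{1}{348} \approx -0.0028736$)
$\left(197 + 83\right) + G = \left(197 + 83\right) - \frac{1}{348} = 280 - \frac{1}{348} = \frac{97439}{348}$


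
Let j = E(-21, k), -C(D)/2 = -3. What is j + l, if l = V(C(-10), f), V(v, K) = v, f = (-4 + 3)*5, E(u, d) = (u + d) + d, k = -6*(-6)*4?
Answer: 273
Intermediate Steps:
k = 144 (k = 36*4 = 144)
C(D) = 6 (C(D) = -2*(-3) = 6)
E(u, d) = u + 2*d (E(u, d) = (d + u) + d = u + 2*d)
f = -5 (f = -1*5 = -5)
l = 6
j = 267 (j = -21 + 2*144 = -21 + 288 = 267)
j + l = 267 + 6 = 273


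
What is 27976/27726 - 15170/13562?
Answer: -10298227/94005003 ≈ -0.10955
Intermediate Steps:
27976/27726 - 15170/13562 = 27976*(1/27726) - 15170*1/13562 = 13988/13863 - 7585/6781 = -10298227/94005003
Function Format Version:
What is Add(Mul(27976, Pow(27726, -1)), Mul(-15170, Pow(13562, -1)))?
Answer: Rational(-10298227, 94005003) ≈ -0.10955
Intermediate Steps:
Add(Mul(27976, Pow(27726, -1)), Mul(-15170, Pow(13562, -1))) = Add(Mul(27976, Rational(1, 27726)), Mul(-15170, Rational(1, 13562))) = Add(Rational(13988, 13863), Rational(-7585, 6781)) = Rational(-10298227, 94005003)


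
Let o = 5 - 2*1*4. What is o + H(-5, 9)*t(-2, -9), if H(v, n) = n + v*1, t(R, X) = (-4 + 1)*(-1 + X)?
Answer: 117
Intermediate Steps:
t(R, X) = 3 - 3*X (t(R, X) = -3*(-1 + X) = 3 - 3*X)
H(v, n) = n + v
o = -3 (o = 5 - 2*4 = 5 - 8 = -3)
o + H(-5, 9)*t(-2, -9) = -3 + (9 - 5)*(3 - 3*(-9)) = -3 + 4*(3 + 27) = -3 + 4*30 = -3 + 120 = 117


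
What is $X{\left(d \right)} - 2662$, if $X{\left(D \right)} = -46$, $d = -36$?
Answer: $-2708$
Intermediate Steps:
$X{\left(d \right)} - 2662 = -46 - 2662 = -2708$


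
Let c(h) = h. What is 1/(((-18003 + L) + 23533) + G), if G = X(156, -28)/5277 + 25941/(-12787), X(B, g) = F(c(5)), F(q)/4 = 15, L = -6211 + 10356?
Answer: 22492333/217567947296 ≈ 0.00010338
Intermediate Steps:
L = 4145
F(q) = 60 (F(q) = 4*15 = 60)
X(B, g) = 60
G = -45374479/22492333 (G = 60/5277 + 25941/(-12787) = 60*(1/5277) + 25941*(-1/12787) = 20/1759 - 25941/12787 = -45374479/22492333 ≈ -2.0173)
1/(((-18003 + L) + 23533) + G) = 1/(((-18003 + 4145) + 23533) - 45374479/22492333) = 1/((-13858 + 23533) - 45374479/22492333) = 1/(9675 - 45374479/22492333) = 1/(217567947296/22492333) = 22492333/217567947296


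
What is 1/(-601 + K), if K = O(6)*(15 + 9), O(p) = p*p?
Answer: 1/263 ≈ 0.0038023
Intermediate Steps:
O(p) = p²
K = 864 (K = 6²*(15 + 9) = 36*24 = 864)
1/(-601 + K) = 1/(-601 + 864) = 1/263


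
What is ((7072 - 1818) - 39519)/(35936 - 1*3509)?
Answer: -34265/32427 ≈ -1.0567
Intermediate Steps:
((7072 - 1818) - 39519)/(35936 - 1*3509) = (5254 - 39519)/(35936 - 3509) = -34265/32427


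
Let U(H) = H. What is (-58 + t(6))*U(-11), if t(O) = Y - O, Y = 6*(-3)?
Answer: 902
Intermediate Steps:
Y = -18
t(O) = -18 - O
(-58 + t(6))*U(-11) = (-58 + (-18 - 1*6))*(-11) = (-58 + (-18 - 6))*(-11) = (-58 - 24)*(-11) = -82*(-11) = 902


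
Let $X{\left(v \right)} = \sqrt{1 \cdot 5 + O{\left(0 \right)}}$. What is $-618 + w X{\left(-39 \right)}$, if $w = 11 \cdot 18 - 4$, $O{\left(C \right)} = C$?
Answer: $-618 + 194 \sqrt{5} \approx -184.2$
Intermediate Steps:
$w = 194$ ($w = 198 - 4 = 194$)
$X{\left(v \right)} = \sqrt{5}$ ($X{\left(v \right)} = \sqrt{1 \cdot 5 + 0} = \sqrt{5 + 0} = \sqrt{5}$)
$-618 + w X{\left(-39 \right)} = -618 + 194 \sqrt{5}$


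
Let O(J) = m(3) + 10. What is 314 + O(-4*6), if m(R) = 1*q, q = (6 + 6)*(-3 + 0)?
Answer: 288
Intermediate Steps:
q = -36 (q = 12*(-3) = -36)
m(R) = -36 (m(R) = 1*(-36) = -36)
O(J) = -26 (O(J) = -36 + 10 = -26)
314 + O(-4*6) = 314 - 26 = 288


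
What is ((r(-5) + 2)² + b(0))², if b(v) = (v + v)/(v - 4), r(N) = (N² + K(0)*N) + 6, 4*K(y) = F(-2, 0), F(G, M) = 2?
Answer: 13845841/16 ≈ 8.6537e+5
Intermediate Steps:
K(y) = ½ (K(y) = (¼)*2 = ½)
r(N) = 6 + N² + N/2 (r(N) = (N² + N/2) + 6 = 6 + N² + N/2)
b(v) = 2*v/(-4 + v) (b(v) = (2*v)/(-4 + v) = 2*v/(-4 + v))
((r(-5) + 2)² + b(0))² = (((6 + (-5)² + (½)*(-5)) + 2)² + 2*0/(-4 + 0))² = (((6 + 25 - 5/2) + 2)² + 2*0/(-4))² = ((57/2 + 2)² + 2*0*(-¼))² = ((61/2)² + 0)² = (3721/4 + 0)² = (3721/4)² = 13845841/16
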